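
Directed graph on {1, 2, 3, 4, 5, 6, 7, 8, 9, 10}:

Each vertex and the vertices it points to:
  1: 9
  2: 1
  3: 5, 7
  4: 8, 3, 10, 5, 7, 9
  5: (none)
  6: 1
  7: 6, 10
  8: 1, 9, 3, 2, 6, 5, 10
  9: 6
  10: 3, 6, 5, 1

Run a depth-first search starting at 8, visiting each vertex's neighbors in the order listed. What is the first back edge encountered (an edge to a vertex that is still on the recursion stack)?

DFS from 8 (visiting each vertex's neighbors in the order listed); mark gray on enter, black on exit:
8 gray
  1 gray
    9 gray
      6 gray
        6→1: 1 is gray → back edge
First back edge: 6 → 1.

6→1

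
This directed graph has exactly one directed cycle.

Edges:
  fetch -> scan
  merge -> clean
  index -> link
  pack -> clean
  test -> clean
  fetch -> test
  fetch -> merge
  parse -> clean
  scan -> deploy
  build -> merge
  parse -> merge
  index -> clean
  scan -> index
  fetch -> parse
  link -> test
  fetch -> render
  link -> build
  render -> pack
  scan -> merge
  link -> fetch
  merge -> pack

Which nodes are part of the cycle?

link, scan, fetch, index

DFS with gray/black marking from index:
index gray
  link gray
    test gray
      clean gray
      clean black
    test black
    fetch gray
      fetch→test: test black — skip
      render gray
        pack gray
          pack→clean: clean black — skip
        pack black
      render black
      merge gray
        merge→pack: pack black — skip
        merge→clean: clean black — skip
      merge black
      parse gray
        parse→clean: clean black — skip
        parse→merge: merge black — skip
      parse black
      scan gray
        scan→merge: merge black — skip
        deploy gray
        deploy black
        scan→index: index is gray → back edge
Back edge closes the cycle index → link → fetch → scan → index; its vertices are {link, scan, fetch, index}.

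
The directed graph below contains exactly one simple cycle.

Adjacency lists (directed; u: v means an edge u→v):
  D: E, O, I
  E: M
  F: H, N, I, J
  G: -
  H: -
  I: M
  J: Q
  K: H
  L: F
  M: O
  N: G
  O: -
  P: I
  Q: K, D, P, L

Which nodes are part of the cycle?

DFS with gray/black marking from J:
J gray
  Q gray
    K gray
      H gray
      H black
    K black
    D gray
      E gray
        M gray
          O gray
          O black
        M black
      E black
      D→O: O black — skip
      I gray
        I→M: M black — skip
      I black
    D black
    P gray
      P→I: I black — skip
    P black
    L gray
      F gray
        F→H: H black — skip
        N gray
          G gray
          G black
        N black
        F→I: I black — skip
        F→J: J is gray → back edge
Back edge closes the cycle J → Q → L → F → J; its vertices are {F, J, L, Q}.

F, J, L, Q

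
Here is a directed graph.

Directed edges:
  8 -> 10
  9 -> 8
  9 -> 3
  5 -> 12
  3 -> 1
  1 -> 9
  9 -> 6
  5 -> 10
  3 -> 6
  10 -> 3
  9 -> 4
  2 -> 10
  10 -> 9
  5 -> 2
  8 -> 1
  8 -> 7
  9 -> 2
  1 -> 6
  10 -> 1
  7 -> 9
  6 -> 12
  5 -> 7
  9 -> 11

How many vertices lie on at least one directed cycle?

7

A vertex is on a directed cycle iff it belongs to a strongly connected component of size ≥ 2 (or has a self-loop).
The vertices on cycles are {1, 2, 3, 7, 8, 9, 10} — 7 in total.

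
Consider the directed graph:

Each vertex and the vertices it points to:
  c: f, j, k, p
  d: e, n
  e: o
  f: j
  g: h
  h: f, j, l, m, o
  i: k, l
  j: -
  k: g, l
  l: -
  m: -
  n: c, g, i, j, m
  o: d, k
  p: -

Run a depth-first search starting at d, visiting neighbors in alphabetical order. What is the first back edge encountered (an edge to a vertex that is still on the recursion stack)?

DFS from d (visiting neighbors in alphabetical order); mark gray on enter, black on exit:
d gray
  e gray
    o gray
      o→d: d is gray → back edge
First back edge: o → d.

o->d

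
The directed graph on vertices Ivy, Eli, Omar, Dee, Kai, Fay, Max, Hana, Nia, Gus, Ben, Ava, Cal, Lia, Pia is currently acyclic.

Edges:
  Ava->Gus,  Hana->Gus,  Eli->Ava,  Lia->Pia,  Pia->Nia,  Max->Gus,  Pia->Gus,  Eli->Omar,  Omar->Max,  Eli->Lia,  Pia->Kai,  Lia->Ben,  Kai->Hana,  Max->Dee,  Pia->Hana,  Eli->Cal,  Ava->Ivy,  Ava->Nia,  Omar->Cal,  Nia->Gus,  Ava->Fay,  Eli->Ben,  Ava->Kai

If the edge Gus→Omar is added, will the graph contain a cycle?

Adding Gus→Omar creates a cycle iff Omar can already reach Gus.
Path from Omar: Omar → Max → Gus.
So Omar → … → Gus → Omar is a cycle.

Yes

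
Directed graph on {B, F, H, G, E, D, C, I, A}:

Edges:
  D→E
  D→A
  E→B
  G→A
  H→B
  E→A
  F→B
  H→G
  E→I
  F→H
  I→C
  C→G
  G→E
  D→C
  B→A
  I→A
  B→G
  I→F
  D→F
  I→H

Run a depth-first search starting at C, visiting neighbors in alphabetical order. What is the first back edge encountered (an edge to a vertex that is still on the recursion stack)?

B→G

DFS from C (visiting neighbors in alphabetical order); mark gray on enter, black on exit:
C gray
  G gray
    A gray
    A black
    E gray
      E→A: A black — skip
      B gray
        B→A: A black — skip
        B→G: G is gray → back edge
First back edge: B → G.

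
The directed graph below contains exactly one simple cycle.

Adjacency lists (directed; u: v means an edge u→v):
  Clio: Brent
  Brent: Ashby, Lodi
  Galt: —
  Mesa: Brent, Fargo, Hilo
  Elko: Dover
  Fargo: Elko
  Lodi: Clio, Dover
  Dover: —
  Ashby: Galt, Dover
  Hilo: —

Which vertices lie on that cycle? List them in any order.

Clio, Lodi, Brent

DFS with gray/black marking from Brent:
Brent gray
  Ashby gray
    Galt gray
    Galt black
    Dover gray
    Dover black
  Ashby black
  Lodi gray
    Clio gray
      Clio→Brent: Brent is gray → back edge
Back edge closes the cycle Brent → Lodi → Clio → Brent; its vertices are {Clio, Lodi, Brent}.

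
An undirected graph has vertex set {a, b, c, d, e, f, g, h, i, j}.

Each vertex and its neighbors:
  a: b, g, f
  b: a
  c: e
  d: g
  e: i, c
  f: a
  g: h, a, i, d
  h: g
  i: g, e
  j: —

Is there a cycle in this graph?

No

DFS, tracking each vertex's parent; an edge to a visited non-parent vertex closes a cycle.
Start from f:
visit f (parent –)
  visit a (parent f)
    visit b (parent a)
      b–a: parent, skip
    visit g (parent a)
      visit h (parent g)
        h–g: parent, skip
      g–a: parent, skip
      visit i (parent g)
        i–g: parent, skip
        visit e (parent i)
          e–i: parent, skip
          visit c (parent e)
            c–e: parent, skip
      visit d (parent g)
        d–g: parent, skip
    a–f: parent, skip
visit j (parent –)
No non-parent visited neighbor found — the graph is a forest.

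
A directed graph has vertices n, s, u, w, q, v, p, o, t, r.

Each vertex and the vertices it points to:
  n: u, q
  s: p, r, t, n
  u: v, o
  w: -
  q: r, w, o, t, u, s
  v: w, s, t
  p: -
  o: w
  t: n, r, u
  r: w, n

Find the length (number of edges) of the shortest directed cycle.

For each vertex v, BFS finds the shortest path from v back to v.
The shortest such closed walk is q → r → n → q, length 3.

3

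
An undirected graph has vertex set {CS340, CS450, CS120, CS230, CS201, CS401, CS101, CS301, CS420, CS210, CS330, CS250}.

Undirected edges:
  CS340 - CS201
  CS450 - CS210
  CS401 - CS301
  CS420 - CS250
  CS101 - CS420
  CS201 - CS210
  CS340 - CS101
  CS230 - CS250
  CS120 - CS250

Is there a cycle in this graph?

No

DFS, tracking each vertex's parent; an edge to a visited non-parent vertex closes a cycle.
Start from CS301:
visit CS301 (parent –)
  visit CS401 (parent CS301)
    CS401–CS301: parent, skip
visit CS340 (parent –)
  visit CS201 (parent CS340)
    CS201–CS340: parent, skip
    visit CS210 (parent CS201)
      CS210–CS201: parent, skip
      visit CS450 (parent CS210)
        CS450–CS210: parent, skip
  visit CS101 (parent CS340)
    visit CS420 (parent CS101)
      CS420–CS101: parent, skip
      visit CS250 (parent CS420)
        CS250–CS420: parent, skip
        visit CS230 (parent CS250)
          CS230–CS250: parent, skip
        visit CS120 (parent CS250)
          CS120–CS250: parent, skip
    CS101–CS340: parent, skip
visit CS330 (parent –)
No non-parent visited neighbor found — the graph is a forest.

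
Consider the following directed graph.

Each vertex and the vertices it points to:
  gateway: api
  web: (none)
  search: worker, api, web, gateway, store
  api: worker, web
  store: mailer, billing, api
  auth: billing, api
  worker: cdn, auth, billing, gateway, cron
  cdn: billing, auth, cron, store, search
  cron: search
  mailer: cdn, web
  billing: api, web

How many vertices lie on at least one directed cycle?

A vertex is on a directed cycle iff it belongs to a strongly connected component of size ≥ 2 (or has a self-loop).
The vertices on cycles are {api, cdn, auth, cron, store, mailer, search, worker, billing, gateway} — 10 in total.

10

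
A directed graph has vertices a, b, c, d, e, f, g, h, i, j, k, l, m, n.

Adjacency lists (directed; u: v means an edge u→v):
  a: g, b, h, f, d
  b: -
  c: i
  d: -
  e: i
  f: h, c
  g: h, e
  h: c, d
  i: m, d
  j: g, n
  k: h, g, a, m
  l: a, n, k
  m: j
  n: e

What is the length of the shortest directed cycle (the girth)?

5

For each vertex v, BFS finds the shortest path from v back to v.
The shortest such closed walk is g → e → i → m → j → g, length 5.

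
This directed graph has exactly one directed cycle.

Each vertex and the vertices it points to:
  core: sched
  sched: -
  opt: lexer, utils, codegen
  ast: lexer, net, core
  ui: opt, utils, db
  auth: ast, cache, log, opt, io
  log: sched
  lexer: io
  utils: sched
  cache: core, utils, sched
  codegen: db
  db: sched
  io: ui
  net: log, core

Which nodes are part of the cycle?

DFS with gray/black marking from opt:
opt gray
  lexer gray
    io gray
      ui gray
        ui→opt: opt is gray → back edge
Back edge closes the cycle opt → lexer → io → ui → opt; its vertices are {io, ui, opt, lexer}.

io, ui, opt, lexer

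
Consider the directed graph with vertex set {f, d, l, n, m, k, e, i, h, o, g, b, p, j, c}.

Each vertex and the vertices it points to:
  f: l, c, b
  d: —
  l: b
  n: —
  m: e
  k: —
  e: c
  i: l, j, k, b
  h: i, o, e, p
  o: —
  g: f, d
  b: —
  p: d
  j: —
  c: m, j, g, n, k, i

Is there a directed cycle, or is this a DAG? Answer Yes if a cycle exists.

Yes

DFS with white/gray/black marking, starting from j:
j gray
j black
f gray
  l gray
    b gray
    b black
  l black
  c gray
    m gray
      e gray
        e→c: c is gray → back edge
Back edge found, so a cycle exists: c → m → e → c.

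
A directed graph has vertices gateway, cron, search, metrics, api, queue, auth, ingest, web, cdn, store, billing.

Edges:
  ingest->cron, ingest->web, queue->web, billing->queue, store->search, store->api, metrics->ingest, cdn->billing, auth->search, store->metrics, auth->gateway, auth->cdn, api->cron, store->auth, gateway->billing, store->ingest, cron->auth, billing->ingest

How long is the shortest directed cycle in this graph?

5

For each vertex v, BFS finds the shortest path from v back to v.
The shortest such closed walk is auth → cdn → billing → ingest → cron → auth, length 5.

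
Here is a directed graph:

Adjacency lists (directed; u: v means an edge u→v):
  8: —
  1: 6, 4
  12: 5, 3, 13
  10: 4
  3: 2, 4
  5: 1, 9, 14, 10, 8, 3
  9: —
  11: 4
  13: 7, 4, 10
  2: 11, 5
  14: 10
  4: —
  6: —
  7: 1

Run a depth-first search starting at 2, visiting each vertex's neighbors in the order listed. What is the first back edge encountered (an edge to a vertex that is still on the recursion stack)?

3->2

DFS from 2 (visiting each vertex's neighbors in the order listed); mark gray on enter, black on exit:
2 gray
  11 gray
    4 gray
    4 black
  11 black
  5 gray
    1 gray
      6 gray
      6 black
      1→4: 4 black — skip
    1 black
    9 gray
    9 black
    14 gray
      10 gray
        10→4: 4 black — skip
      10 black
    14 black
    5→10: 10 black — skip
    8 gray
    8 black
    3 gray
      3→2: 2 is gray → back edge
First back edge: 3 → 2.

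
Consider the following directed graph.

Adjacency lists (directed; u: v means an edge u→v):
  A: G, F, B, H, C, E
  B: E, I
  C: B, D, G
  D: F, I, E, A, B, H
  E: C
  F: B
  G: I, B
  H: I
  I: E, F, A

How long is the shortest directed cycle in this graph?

3

For each vertex v, BFS finds the shortest path from v back to v.
The shortest such closed walk is A → B → I → A, length 3.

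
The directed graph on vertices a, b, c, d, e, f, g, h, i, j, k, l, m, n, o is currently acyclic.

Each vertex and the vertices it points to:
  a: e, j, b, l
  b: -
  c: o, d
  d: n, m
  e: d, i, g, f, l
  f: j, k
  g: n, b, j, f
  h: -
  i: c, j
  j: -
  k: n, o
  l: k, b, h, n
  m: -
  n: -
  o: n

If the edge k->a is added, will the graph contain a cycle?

Adding k→a creates a cycle iff a can already reach k.
Path from a: a → l → k.
So a → … → k → a is a cycle.

Yes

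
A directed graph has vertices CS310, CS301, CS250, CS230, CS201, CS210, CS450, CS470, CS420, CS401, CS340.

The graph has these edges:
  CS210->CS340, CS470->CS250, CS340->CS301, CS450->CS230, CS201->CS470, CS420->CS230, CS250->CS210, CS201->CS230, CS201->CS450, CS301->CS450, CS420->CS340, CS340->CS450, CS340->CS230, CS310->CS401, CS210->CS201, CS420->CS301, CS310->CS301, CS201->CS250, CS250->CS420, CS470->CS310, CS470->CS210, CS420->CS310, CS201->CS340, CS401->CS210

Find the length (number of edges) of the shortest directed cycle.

3

For each vertex v, BFS finds the shortest path from v back to v.
The shortest such closed walk is CS470 → CS210 → CS201 → CS470, length 3.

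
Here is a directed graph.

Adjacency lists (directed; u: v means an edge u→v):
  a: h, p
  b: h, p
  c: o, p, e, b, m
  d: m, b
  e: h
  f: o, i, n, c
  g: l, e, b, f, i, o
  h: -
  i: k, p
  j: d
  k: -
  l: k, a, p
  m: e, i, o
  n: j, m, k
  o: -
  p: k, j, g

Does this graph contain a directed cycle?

Yes

DFS with white/gray/black marking, starting from d:
d gray
  m gray
    e gray
      h gray
      h black
    e black
    i gray
      k gray
      k black
      p gray
        p→k: k black — skip
        j gray
          j→d: d is gray → back edge
Back edge found, so a cycle exists: d → m → i → p → j → d.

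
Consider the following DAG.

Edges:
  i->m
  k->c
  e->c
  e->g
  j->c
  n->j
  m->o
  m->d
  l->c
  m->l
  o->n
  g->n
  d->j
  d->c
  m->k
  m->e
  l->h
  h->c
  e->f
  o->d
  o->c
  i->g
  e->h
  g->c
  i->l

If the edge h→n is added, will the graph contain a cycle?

No

Adding h→n creates a cycle iff n can already reach h.
Explore from n: no path reaches h. The graph stays acyclic.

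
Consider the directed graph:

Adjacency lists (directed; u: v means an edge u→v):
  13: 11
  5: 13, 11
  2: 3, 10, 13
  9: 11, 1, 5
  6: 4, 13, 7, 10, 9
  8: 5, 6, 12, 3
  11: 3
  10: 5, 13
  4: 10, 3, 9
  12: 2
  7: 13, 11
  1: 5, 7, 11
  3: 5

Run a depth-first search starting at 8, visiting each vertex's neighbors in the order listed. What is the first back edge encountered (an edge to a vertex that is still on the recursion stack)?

3→5

DFS from 8 (visiting each vertex's neighbors in the order listed); mark gray on enter, black on exit:
8 gray
  5 gray
    13 gray
      11 gray
        3 gray
          3→5: 5 is gray → back edge
First back edge: 3 → 5.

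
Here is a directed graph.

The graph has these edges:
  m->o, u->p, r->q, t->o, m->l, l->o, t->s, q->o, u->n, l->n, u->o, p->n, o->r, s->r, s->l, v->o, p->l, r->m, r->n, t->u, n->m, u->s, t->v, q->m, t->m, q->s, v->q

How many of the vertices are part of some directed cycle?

7

A vertex is on a directed cycle iff it belongs to a strongly connected component of size ≥ 2 (or has a self-loop).
The vertices on cycles are {l, m, n, o, q, r, s} — 7 in total.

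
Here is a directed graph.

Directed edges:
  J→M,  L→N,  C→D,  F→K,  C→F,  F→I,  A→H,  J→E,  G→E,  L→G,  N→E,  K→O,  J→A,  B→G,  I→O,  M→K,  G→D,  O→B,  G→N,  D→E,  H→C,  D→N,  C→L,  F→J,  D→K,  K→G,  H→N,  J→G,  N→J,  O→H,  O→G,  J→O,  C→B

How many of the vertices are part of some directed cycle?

14

A vertex is on a directed cycle iff it belongs to a strongly connected component of size ≥ 2 (or has a self-loop).
The vertices on cycles are {A, B, C, D, F, G, H, I, J, K, L, M, N, O} — 14 in total.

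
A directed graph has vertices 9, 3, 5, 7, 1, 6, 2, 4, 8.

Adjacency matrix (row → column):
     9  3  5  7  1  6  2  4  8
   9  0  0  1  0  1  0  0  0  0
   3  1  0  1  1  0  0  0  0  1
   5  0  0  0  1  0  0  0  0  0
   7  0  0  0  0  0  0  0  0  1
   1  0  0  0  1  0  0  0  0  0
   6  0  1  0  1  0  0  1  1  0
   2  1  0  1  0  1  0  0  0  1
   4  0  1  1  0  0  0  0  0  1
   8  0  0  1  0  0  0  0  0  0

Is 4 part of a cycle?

No

4 lies on a cycle iff there is a path from 4 back to itself.
Exploring from 4, it never reaches itself; equivalently, its strongly connected component is a singleton.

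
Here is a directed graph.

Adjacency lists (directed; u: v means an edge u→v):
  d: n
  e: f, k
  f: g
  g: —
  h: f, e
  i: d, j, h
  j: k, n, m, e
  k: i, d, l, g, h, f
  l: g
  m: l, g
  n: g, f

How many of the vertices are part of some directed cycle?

A vertex is on a directed cycle iff it belongs to a strongly connected component of size ≥ 2 (or has a self-loop).
The vertices on cycles are {e, h, i, j, k} — 5 in total.

5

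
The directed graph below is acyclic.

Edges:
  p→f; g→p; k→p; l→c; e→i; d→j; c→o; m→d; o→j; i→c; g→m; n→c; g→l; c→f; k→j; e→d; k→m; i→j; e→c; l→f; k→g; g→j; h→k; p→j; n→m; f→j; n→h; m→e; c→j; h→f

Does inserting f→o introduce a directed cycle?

Adding f→o creates a cycle iff o can already reach f.
Explore from o: no path reaches f. The graph stays acyclic.

No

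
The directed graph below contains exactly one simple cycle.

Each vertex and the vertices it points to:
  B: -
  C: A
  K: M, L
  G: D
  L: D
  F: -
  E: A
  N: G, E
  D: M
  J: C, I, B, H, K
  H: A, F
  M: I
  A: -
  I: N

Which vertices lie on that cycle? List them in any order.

DFS with gray/black marking from I:
I gray
  N gray
    G gray
      D gray
        M gray
          M→I: I is gray → back edge
Back edge closes the cycle I → N → G → D → M → I; its vertices are {D, G, I, M, N}.

D, G, I, M, N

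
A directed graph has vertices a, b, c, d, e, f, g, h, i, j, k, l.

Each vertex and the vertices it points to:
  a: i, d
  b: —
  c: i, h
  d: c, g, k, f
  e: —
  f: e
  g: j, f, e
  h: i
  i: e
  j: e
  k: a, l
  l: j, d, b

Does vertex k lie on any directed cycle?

k is on a cycle iff k can reach itself via ≥1 edge.
k → a → d → k — yes.

Yes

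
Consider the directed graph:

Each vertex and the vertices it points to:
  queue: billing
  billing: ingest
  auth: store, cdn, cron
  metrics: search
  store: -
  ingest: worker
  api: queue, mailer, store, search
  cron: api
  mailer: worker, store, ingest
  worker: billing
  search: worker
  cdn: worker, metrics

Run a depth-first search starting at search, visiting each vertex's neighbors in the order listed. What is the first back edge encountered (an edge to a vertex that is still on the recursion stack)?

ingest→worker

DFS from search (visiting each vertex's neighbors in the order listed); mark gray on enter, black on exit:
search gray
  worker gray
    billing gray
      ingest gray
        ingest→worker: worker is gray → back edge
First back edge: ingest → worker.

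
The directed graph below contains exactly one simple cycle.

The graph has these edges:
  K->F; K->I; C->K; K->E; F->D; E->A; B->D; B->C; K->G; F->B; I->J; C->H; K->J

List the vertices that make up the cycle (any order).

B, C, F, K

DFS with gray/black marking from K:
K gray
  G gray
  G black
  E gray
    A gray
    A black
  E black
  I gray
    J gray
    J black
  I black
  K→J: J black — skip
  F gray
    B gray
      D gray
      D black
      C gray
        C→K: K is gray → back edge
Back edge closes the cycle K → F → B → C → K; its vertices are {B, C, F, K}.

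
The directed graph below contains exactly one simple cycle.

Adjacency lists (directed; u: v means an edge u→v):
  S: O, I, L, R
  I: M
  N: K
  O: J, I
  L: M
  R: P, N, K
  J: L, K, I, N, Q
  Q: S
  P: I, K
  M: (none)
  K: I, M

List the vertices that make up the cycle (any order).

J, O, Q, S

DFS with gray/black marking from S:
S gray
  O gray
    J gray
      L gray
        M gray
        M black
      L black
      K gray
        I gray
          I→M: M black — skip
        I black
        K→M: M black — skip
      K black
      J→I: I black — skip
      N gray
        N→K: K black — skip
      N black
      Q gray
        Q→S: S is gray → back edge
Back edge closes the cycle S → O → J → Q → S; its vertices are {J, O, Q, S}.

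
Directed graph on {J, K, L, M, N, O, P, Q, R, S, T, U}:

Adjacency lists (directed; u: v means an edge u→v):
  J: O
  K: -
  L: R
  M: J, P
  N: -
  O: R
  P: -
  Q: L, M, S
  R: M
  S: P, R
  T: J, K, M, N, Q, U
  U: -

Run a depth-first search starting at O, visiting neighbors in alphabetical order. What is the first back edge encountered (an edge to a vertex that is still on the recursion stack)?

J->O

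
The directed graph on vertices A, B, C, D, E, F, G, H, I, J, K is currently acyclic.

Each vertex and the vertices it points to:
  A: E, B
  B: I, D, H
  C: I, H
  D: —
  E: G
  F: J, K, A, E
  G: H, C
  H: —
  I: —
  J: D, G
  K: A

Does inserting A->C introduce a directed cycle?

No

Adding A→C creates a cycle iff C can already reach A.
Explore from C: no path reaches A. The graph stays acyclic.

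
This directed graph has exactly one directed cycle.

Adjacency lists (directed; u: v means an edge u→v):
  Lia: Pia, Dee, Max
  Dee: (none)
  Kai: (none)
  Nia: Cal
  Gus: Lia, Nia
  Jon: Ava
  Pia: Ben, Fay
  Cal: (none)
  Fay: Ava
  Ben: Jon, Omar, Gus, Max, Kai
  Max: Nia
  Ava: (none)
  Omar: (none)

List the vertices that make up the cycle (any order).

Ben, Gus, Lia, Pia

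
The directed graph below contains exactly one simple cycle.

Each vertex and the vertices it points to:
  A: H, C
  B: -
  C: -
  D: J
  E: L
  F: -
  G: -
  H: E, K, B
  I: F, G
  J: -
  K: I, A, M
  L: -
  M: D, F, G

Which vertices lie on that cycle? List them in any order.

A, H, K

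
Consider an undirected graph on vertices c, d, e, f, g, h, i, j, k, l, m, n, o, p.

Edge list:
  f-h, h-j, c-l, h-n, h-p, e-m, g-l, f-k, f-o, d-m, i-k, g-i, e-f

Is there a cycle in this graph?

DFS, tracking each vertex's parent; an edge to a visited non-parent vertex closes a cycle.
Start from j:
visit j (parent –)
  visit h (parent j)
    visit p (parent h)
      p–h: parent, skip
    visit f (parent h)
      visit e (parent f)
        visit m (parent e)
          visit d (parent m)
            d–m: parent, skip
          m–e: parent, skip
        e–f: parent, skip
      visit k (parent f)
        k–f: parent, skip
        visit i (parent k)
          visit g (parent i)
            visit l (parent g)
              l–g: parent, skip
              visit c (parent l)
                c–l: parent, skip
            g–i: parent, skip
          i–k: parent, skip
      f–h: parent, skip
      visit o (parent f)
        o–f: parent, skip
    h–j: parent, skip
    visit n (parent h)
      n–h: parent, skip
No non-parent visited neighbor found — the graph is a forest.

No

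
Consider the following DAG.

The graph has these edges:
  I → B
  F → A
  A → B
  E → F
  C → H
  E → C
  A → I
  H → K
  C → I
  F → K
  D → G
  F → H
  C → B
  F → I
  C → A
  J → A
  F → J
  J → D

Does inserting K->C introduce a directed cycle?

Yes

Adding K→C creates a cycle iff C can already reach K.
Path from C: C → H → K.
So C → … → K → C is a cycle.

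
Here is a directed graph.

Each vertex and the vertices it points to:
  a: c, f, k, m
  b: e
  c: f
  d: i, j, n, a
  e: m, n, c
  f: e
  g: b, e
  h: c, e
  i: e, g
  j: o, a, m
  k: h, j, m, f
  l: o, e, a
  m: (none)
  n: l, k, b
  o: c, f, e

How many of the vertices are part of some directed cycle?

A vertex is on a directed cycle iff it belongs to a strongly connected component of size ≥ 2 (or has a self-loop).
The vertices on cycles are {a, b, c, e, f, h, j, k, l, n, o} — 11 in total.

11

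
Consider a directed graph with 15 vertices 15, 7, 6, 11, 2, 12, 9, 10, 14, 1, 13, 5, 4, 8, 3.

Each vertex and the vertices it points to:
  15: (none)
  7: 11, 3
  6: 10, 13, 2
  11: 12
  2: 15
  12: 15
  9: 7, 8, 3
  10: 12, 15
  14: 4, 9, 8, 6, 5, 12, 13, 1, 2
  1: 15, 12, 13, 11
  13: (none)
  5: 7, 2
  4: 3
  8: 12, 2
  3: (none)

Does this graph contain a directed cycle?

DFS with white/gray/black marking, starting from 7:
7 gray
  11 gray
    12 gray
      15 gray
      15 black
    12 black
  11 black
  3 gray
  3 black
7 black
6 gray
  10 gray
    10→12: 12 black — skip
    10→15: 15 black — skip
  10 black
  13 gray
  13 black
  2 gray
    2→15: 15 black — skip
  2 black
6 black
9 gray
  9→7: 7 black — skip
  8 gray
    8→12: 12 black — skip
    8→2: 2 black — skip
  8 black
  9→3: 3 black — skip
9 black
14 gray
  4 gray
    4→3: 3 black — skip
  4 black
  14→9: 9 black — skip
  14→8: 8 black — skip
  14→6: 6 black — skip
  5 gray
    5→7: 7 black — skip
    5→2: 2 black — skip
  5 black
  14→12: 12 black — skip
  14→13: 13 black — skip
  1 gray
    1→15: 15 black — skip
    1→12: 12 black — skip
    1→13: 13 black — skip
    1→11: 11 black — skip
  1 black
  14→2: 2 black — skip
14 black
Every edge goes to a white or black vertex — no back edge, so the graph is acyclic.

No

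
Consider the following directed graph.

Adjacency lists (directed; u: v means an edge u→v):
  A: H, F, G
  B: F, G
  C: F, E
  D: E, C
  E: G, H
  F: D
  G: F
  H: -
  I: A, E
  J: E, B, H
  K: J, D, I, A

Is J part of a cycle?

J lies on a cycle iff there is a path from J back to itself.
Exploring from J, it never reaches itself; equivalently, its strongly connected component is a singleton.

No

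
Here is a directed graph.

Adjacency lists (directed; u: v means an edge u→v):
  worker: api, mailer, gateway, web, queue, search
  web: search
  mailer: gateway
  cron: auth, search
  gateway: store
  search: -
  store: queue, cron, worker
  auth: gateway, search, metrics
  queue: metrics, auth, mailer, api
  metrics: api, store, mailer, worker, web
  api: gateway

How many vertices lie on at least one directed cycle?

A vertex is on a directed cycle iff it belongs to a strongly connected component of size ≥ 2 (or has a self-loop).
The vertices on cycles are {api, auth, cron, queue, store, mailer, worker, gateway, metrics} — 9 in total.

9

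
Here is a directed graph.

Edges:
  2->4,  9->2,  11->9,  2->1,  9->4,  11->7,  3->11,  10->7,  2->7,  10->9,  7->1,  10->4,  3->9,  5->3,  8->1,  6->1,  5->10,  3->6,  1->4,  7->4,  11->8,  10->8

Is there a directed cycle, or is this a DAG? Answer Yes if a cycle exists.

No

DFS with white/gray/black marking, starting from 8:
8 gray
  1 gray
    4 gray
    4 black
  1 black
8 black
2 gray
  2→1: 1 black — skip
  7 gray
    7→1: 1 black — skip
    7→4: 4 black — skip
  7 black
  2→4: 4 black — skip
2 black
3 gray
  11 gray
    9 gray
      9→4: 4 black — skip
      9→2: 2 black — skip
    9 black
    11→7: 7 black — skip
    11→8: 8 black — skip
  11 black
  6 gray
    6→1: 1 black — skip
  6 black
  3→9: 9 black — skip
3 black
5 gray
  5→3: 3 black — skip
  10 gray
    10→7: 7 black — skip
    10→4: 4 black — skip
    10→8: 8 black — skip
    10→9: 9 black — skip
  10 black
5 black
Every edge goes to a white or black vertex — no back edge, so the graph is acyclic.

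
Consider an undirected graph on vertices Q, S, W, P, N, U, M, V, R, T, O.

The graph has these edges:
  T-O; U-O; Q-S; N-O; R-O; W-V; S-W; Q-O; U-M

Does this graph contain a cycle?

DFS, tracking each vertex's parent; an edge to a visited non-parent vertex closes a cycle.
Start from V:
visit V (parent –)
  visit W (parent V)
    visit S (parent W)
      visit Q (parent S)
        Q–S: parent, skip
        visit O (parent Q)
          visit U (parent O)
            visit M (parent U)
              M–U: parent, skip
            U–O: parent, skip
          visit N (parent O)
            N–O: parent, skip
          O–Q: parent, skip
          visit T (parent O)
            T–O: parent, skip
          visit R (parent O)
            R–O: parent, skip
      S–W: parent, skip
    W–V: parent, skip
visit P (parent –)
No non-parent visited neighbor found — the graph is a forest.

No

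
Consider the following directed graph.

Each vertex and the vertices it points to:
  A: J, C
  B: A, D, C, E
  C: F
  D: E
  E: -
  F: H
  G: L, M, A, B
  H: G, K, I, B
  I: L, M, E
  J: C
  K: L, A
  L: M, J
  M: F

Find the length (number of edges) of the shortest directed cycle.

For each vertex v, BFS finds the shortest path from v back to v.
The shortest such closed walk is H → B → C → F → H, length 4.

4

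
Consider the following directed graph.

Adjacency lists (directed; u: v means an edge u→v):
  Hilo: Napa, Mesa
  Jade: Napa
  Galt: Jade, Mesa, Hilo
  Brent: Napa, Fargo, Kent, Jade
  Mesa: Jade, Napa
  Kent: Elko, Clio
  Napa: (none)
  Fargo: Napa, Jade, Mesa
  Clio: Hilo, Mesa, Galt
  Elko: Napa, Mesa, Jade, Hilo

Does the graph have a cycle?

DFS with white/gray/black marking, starting from Hilo:
Hilo gray
  Napa gray
  Napa black
  Mesa gray
    Jade gray
      Jade→Napa: Napa black — skip
    Jade black
    Mesa→Napa: Napa black — skip
  Mesa black
Hilo black
Galt gray
  Galt→Jade: Jade black — skip
  Galt→Mesa: Mesa black — skip
  Galt→Hilo: Hilo black — skip
Galt black
Brent gray
  Brent→Napa: Napa black — skip
  Fargo gray
    Fargo→Napa: Napa black — skip
    Fargo→Jade: Jade black — skip
    Fargo→Mesa: Mesa black — skip
  Fargo black
  Kent gray
    Elko gray
      Elko→Napa: Napa black — skip
      Elko→Mesa: Mesa black — skip
      Elko→Jade: Jade black — skip
      Elko→Hilo: Hilo black — skip
    Elko black
    Clio gray
      Clio→Hilo: Hilo black — skip
      Clio→Mesa: Mesa black — skip
      Clio→Galt: Galt black — skip
    Clio black
  Kent black
  Brent→Jade: Jade black — skip
Brent black
Every edge goes to a white or black vertex — no back edge, so the graph is acyclic.

No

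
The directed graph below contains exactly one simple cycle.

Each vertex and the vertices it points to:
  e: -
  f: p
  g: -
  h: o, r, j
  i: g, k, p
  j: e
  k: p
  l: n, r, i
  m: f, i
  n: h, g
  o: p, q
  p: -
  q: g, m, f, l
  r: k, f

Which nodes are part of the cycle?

DFS with gray/black marking from q:
q gray
  g gray
  g black
  m gray
    f gray
      p gray
      p black
    f black
    i gray
      i→g: g black — skip
      k gray
        k→p: p black — skip
      k black
      i→p: p black — skip
    i black
  m black
  q→f: f black — skip
  l gray
    n gray
      h gray
        o gray
          o→p: p black — skip
          o→q: q is gray → back edge
Back edge closes the cycle q → l → n → h → o → q; its vertices are {h, l, n, o, q}.

h, l, n, o, q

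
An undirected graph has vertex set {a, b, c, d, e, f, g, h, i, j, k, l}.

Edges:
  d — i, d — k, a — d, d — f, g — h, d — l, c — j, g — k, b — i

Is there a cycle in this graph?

No

DFS, tracking each vertex's parent; an edge to a visited non-parent vertex closes a cycle.
Start from d:
visit d (parent –)
  visit l (parent d)
    l–d: parent, skip
  visit f (parent d)
    f–d: parent, skip
  visit k (parent d)
    k–d: parent, skip
    visit g (parent k)
      visit h (parent g)
        h–g: parent, skip
      g–k: parent, skip
  visit i (parent d)
    i–d: parent, skip
    visit b (parent i)
      b–i: parent, skip
  visit a (parent d)
    a–d: parent, skip
visit c (parent –)
  visit j (parent c)
    j–c: parent, skip
visit e (parent –)
No non-parent visited neighbor found — the graph is a forest.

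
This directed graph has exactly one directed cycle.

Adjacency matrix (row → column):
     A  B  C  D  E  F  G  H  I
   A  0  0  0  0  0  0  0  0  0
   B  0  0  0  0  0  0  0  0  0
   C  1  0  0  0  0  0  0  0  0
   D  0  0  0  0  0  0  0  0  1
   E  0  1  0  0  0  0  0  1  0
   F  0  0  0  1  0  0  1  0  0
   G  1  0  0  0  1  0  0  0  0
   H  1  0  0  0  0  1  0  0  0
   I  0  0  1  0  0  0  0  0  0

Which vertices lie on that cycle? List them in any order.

E, F, G, H

DFS with gray/black marking from F:
F gray
  D gray
    I gray
      C gray
        A gray
        A black
      C black
    I black
  D black
  G gray
    G→A: A black — skip
    E gray
      H gray
        H→F: F is gray → back edge
Back edge closes the cycle F → G → E → H → F; its vertices are {E, F, G, H}.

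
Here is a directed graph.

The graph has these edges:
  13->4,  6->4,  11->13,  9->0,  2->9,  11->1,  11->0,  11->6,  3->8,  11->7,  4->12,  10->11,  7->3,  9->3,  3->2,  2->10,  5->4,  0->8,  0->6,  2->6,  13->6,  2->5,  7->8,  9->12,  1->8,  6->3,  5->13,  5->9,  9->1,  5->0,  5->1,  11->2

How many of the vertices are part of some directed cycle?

10

A vertex is on a directed cycle iff it belongs to a strongly connected component of size ≥ 2 (or has a self-loop).
The vertices on cycles are {0, 2, 3, 5, 6, 7, 9, 10, 11, 13} — 10 in total.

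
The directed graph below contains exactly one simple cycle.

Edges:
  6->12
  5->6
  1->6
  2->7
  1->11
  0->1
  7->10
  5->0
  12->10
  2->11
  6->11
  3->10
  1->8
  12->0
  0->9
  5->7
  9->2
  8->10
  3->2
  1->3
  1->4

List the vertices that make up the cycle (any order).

0, 1, 6, 12

DFS with gray/black marking from 0:
0 gray
  9 gray
    2 gray
      7 gray
        10 gray
        10 black
      7 black
      11 gray
      11 black
    2 black
  9 black
  1 gray
    3 gray
      3→2: 2 black — skip
      3→10: 10 black — skip
    3 black
    6 gray
      12 gray
        12→0: 0 is gray → back edge
Back edge closes the cycle 0 → 1 → 6 → 12 → 0; its vertices are {0, 1, 6, 12}.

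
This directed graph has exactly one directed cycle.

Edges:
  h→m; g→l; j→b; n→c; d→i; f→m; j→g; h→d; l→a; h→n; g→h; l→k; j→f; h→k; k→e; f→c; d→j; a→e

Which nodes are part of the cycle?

DFS with gray/black marking from d:
d gray
  j gray
    b gray
    b black
    g gray
      h gray
        m gray
        m black
        h→d: d is gray → back edge
Back edge closes the cycle d → j → g → h → d; its vertices are {d, g, h, j}.

d, g, h, j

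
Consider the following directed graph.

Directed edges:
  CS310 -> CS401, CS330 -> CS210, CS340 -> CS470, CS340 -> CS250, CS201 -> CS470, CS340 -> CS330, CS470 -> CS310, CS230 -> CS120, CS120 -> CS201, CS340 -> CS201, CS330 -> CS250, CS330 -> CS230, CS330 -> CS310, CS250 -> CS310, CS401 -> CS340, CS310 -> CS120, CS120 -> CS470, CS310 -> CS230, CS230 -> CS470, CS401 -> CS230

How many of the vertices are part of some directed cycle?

A vertex is on a directed cycle iff it belongs to a strongly connected component of size ≥ 2 (or has a self-loop).
The vertices on cycles are {CS120, CS201, CS230, CS250, CS310, CS330, CS340, CS401, CS470} — 9 in total.

9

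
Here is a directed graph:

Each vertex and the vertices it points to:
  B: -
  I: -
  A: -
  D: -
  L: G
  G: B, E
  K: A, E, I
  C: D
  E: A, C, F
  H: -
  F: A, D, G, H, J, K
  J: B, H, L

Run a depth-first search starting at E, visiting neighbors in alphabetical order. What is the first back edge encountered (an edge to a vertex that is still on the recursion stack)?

G->E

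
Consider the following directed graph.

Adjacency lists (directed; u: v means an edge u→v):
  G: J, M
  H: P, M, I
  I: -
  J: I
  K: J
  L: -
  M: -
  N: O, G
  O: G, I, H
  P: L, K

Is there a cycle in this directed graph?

No

DFS with white/gray/black marking, starting from N:
N gray
  O gray
    G gray
      J gray
        I gray
        I black
      J black
      M gray
      M black
    G black
    O→I: I black — skip
    H gray
      P gray
        L gray
        L black
        K gray
          K→J: J black — skip
        K black
      P black
      H→M: M black — skip
      H→I: I black — skip
    H black
  O black
  N→G: G black — skip
N black
Every edge goes to a white or black vertex — no back edge, so the graph is acyclic.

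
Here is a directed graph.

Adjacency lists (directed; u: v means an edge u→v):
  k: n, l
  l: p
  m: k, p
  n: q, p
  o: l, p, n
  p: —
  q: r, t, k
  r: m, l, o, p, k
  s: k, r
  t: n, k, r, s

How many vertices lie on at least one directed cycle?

8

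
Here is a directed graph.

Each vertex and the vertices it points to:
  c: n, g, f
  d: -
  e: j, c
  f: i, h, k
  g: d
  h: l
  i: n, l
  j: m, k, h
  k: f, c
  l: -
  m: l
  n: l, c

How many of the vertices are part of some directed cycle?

5

A vertex is on a directed cycle iff it belongs to a strongly connected component of size ≥ 2 (or has a self-loop).
The vertices on cycles are {c, f, i, k, n} — 5 in total.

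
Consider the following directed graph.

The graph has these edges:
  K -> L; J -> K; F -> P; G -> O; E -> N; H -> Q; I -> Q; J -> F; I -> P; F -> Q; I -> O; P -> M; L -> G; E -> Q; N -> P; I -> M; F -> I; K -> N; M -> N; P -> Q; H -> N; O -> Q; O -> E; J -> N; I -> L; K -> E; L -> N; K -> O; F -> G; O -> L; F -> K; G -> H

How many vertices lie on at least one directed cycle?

6

A vertex is on a directed cycle iff it belongs to a strongly connected component of size ≥ 2 (or has a self-loop).
The vertices on cycles are {G, L, M, N, O, P} — 6 in total.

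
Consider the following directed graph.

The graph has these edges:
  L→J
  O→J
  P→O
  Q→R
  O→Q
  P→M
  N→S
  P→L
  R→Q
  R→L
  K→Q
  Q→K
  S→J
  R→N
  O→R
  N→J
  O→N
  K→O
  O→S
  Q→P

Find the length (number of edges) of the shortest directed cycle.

2

For each vertex v, BFS finds the shortest path from v back to v.
The shortest such closed walk is Q → K → Q, length 2.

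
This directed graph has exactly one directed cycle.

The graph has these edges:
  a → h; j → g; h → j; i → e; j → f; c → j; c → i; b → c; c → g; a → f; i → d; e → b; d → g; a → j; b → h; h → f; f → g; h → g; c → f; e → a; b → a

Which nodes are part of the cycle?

DFS with gray/black marking from b:
b gray
  c gray
    f gray
      g gray
      g black
    f black
    i gray
      e gray
        e→b: b is gray → back edge
Back edge closes the cycle b → c → i → e → b; its vertices are {b, c, e, i}.

b, c, e, i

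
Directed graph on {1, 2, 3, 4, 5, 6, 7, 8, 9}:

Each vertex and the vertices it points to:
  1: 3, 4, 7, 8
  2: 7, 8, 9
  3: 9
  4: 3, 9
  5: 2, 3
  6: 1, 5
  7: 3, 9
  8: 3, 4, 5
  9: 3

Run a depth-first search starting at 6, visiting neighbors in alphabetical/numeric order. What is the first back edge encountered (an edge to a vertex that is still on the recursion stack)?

9→3

DFS from 6 (visiting neighbors in alphabetical/numeric order); mark gray on enter, black on exit:
6 gray
  1 gray
    3 gray
      9 gray
        9→3: 3 is gray → back edge
First back edge: 9 → 3.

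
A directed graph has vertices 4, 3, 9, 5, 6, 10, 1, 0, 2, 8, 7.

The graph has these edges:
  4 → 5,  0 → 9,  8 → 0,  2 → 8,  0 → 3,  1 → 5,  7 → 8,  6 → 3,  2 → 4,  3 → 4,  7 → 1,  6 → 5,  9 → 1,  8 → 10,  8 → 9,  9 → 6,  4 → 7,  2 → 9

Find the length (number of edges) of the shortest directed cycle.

5

For each vertex v, BFS finds the shortest path from v back to v.
The shortest such closed walk is 8 → 0 → 3 → 4 → 7 → 8, length 5.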